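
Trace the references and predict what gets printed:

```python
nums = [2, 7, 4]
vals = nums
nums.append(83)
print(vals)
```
[2, 7, 4, 83]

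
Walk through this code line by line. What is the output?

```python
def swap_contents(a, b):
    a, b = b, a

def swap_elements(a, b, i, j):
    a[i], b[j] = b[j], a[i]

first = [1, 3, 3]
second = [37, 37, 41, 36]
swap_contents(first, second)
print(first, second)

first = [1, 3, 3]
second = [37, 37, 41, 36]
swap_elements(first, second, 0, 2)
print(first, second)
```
[1, 3, 3] [37, 37, 41, 36]
[41, 3, 3] [37, 37, 1, 36]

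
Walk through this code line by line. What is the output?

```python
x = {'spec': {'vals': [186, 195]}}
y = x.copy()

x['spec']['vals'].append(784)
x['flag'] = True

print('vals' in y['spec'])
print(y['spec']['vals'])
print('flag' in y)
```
True
[186, 195, 784]
False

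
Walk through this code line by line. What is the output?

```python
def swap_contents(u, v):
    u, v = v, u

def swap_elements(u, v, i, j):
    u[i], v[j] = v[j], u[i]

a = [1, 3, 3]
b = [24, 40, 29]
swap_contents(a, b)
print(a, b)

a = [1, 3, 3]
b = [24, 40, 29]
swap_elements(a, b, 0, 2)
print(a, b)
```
[1, 3, 3] [24, 40, 29]
[29, 3, 3] [24, 40, 1]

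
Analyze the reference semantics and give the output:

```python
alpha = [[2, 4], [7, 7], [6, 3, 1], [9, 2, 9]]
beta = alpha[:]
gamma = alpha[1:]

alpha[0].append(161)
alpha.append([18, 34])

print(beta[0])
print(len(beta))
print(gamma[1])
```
[2, 4, 161]
4
[6, 3, 1]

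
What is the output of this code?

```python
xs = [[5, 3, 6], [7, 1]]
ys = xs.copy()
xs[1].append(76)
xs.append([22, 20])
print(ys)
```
[[5, 3, 6], [7, 1, 76]]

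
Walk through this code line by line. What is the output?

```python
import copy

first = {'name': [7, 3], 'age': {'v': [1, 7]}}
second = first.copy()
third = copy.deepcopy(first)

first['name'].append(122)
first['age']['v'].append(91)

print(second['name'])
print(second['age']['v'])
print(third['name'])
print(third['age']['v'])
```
[7, 3, 122]
[1, 7, 91]
[7, 3]
[1, 7]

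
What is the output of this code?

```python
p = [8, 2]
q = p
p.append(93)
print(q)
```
[8, 2, 93]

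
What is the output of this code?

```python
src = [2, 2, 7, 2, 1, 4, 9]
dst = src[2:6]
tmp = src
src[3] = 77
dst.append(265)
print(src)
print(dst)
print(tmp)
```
[2, 2, 7, 77, 1, 4, 9]
[7, 2, 1, 4, 265]
[2, 2, 7, 77, 1, 4, 9]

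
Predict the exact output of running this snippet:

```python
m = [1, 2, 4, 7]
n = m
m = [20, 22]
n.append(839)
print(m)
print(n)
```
[20, 22]
[1, 2, 4, 7, 839]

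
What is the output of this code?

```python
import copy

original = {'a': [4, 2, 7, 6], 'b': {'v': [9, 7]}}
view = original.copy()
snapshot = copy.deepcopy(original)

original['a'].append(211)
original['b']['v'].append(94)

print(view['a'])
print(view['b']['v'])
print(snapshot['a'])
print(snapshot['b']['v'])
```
[4, 2, 7, 6, 211]
[9, 7, 94]
[4, 2, 7, 6]
[9, 7]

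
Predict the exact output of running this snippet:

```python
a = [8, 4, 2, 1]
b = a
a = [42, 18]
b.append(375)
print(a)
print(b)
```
[42, 18]
[8, 4, 2, 1, 375]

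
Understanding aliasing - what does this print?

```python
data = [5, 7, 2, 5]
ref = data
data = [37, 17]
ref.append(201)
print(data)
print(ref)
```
[37, 17]
[5, 7, 2, 5, 201]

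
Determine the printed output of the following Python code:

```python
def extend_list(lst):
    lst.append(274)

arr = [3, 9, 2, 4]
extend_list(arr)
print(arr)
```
[3, 9, 2, 4, 274]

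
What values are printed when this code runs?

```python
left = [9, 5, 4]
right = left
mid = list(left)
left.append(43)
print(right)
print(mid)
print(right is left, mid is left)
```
[9, 5, 4, 43]
[9, 5, 4]
True False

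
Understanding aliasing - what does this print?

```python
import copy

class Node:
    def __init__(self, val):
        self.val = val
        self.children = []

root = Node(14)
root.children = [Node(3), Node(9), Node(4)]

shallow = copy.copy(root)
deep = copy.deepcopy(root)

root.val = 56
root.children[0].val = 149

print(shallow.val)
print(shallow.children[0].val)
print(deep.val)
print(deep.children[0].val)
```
14
149
14
3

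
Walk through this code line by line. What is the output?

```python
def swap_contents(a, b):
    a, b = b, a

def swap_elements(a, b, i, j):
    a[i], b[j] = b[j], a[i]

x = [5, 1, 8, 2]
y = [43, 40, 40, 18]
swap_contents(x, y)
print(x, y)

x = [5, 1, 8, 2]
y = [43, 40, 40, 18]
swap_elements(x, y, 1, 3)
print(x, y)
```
[5, 1, 8, 2] [43, 40, 40, 18]
[5, 18, 8, 2] [43, 40, 40, 1]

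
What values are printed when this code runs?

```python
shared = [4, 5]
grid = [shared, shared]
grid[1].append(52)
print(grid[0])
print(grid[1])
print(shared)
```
[4, 5, 52]
[4, 5, 52]
[4, 5, 52]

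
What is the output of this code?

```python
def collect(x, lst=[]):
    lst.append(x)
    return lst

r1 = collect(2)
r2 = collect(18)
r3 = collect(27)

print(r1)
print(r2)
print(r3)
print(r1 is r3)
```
[2, 18, 27]
[2, 18, 27]
[2, 18, 27]
True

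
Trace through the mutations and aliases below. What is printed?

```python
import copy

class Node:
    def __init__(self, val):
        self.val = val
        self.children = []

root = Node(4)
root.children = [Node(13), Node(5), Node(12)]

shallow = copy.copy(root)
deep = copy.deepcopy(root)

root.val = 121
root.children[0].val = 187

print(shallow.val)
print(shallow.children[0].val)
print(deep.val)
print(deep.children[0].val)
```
4
187
4
13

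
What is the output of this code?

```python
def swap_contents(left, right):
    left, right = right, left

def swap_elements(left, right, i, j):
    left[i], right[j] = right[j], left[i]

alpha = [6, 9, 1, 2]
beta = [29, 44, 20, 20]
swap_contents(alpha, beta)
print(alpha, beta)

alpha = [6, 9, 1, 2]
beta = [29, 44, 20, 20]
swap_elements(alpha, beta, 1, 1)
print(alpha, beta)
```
[6, 9, 1, 2] [29, 44, 20, 20]
[6, 44, 1, 2] [29, 9, 20, 20]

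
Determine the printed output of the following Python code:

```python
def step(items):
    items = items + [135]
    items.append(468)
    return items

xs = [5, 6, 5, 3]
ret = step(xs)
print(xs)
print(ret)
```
[5, 6, 5, 3]
[5, 6, 5, 3, 135, 468]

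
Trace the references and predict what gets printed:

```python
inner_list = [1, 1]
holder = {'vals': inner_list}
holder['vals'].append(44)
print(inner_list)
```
[1, 1, 44]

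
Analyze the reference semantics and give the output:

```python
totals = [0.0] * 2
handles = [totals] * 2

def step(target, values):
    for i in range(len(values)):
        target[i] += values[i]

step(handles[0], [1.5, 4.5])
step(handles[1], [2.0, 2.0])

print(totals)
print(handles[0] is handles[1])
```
[3.5, 6.5]
True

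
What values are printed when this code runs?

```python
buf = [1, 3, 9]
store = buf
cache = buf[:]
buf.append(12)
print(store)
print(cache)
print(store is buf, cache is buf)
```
[1, 3, 9, 12]
[1, 3, 9]
True False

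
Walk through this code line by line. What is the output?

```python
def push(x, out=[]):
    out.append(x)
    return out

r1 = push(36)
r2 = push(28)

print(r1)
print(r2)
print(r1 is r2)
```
[36, 28]
[36, 28]
True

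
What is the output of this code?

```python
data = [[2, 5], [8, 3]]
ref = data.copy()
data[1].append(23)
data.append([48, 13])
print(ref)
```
[[2, 5], [8, 3, 23]]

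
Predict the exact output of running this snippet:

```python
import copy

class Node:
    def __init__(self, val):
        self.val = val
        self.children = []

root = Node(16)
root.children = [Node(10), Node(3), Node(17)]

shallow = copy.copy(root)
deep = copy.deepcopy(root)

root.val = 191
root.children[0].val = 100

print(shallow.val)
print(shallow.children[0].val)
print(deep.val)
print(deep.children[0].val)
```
16
100
16
10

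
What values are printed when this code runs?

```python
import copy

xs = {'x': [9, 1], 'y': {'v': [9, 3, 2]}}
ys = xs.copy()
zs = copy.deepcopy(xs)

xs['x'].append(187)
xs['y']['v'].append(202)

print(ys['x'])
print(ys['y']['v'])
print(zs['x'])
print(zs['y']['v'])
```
[9, 1, 187]
[9, 3, 2, 202]
[9, 1]
[9, 3, 2]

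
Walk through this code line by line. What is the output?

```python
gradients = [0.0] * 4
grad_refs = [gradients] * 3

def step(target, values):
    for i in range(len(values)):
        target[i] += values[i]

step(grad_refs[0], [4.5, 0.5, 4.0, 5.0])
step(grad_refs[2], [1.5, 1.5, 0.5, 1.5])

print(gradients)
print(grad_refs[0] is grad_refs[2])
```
[6.0, 2.0, 4.5, 6.5]
True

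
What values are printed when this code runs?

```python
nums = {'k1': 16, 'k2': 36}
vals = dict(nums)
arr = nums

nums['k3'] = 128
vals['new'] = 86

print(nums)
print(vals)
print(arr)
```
{'k1': 16, 'k2': 36, 'k3': 128}
{'k1': 16, 'k2': 36, 'new': 86}
{'k1': 16, 'k2': 36, 'k3': 128}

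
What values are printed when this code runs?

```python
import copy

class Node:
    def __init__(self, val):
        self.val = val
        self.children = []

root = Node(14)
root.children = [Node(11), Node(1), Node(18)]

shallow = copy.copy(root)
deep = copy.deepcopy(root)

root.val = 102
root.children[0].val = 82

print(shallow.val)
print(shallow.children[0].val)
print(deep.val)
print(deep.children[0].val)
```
14
82
14
11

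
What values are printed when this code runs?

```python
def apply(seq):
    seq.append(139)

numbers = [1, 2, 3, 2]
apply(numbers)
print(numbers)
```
[1, 2, 3, 2, 139]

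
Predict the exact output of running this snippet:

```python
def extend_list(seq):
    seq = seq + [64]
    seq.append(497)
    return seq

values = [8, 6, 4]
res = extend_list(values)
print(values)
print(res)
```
[8, 6, 4]
[8, 6, 4, 64, 497]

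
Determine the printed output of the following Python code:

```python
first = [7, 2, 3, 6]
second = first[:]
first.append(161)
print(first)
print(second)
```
[7, 2, 3, 6, 161]
[7, 2, 3, 6]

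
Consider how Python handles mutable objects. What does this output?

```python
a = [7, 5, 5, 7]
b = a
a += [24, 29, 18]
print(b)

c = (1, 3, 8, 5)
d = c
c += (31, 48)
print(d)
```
[7, 5, 5, 7, 24, 29, 18]
(1, 3, 8, 5)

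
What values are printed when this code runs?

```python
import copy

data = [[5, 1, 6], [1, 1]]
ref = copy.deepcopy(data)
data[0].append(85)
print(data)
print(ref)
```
[[5, 1, 6, 85], [1, 1]]
[[5, 1, 6], [1, 1]]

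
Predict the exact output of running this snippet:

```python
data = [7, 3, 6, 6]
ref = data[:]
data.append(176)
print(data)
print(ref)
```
[7, 3, 6, 6, 176]
[7, 3, 6, 6]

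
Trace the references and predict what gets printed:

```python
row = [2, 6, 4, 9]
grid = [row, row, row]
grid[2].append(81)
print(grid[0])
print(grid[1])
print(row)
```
[2, 6, 4, 9, 81]
[2, 6, 4, 9, 81]
[2, 6, 4, 9, 81]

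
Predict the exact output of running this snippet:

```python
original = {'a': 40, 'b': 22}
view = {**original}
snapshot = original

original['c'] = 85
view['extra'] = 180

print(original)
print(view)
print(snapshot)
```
{'a': 40, 'b': 22, 'c': 85}
{'a': 40, 'b': 22, 'extra': 180}
{'a': 40, 'b': 22, 'c': 85}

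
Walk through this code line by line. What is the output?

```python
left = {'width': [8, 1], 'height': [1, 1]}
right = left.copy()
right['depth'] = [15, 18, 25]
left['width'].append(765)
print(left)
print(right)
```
{'width': [8, 1, 765], 'height': [1, 1]}
{'width': [8, 1, 765], 'height': [1, 1], 'depth': [15, 18, 25]}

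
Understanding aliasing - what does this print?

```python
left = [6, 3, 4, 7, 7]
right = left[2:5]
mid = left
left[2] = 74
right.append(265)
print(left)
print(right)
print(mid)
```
[6, 3, 74, 7, 7]
[4, 7, 7, 265]
[6, 3, 74, 7, 7]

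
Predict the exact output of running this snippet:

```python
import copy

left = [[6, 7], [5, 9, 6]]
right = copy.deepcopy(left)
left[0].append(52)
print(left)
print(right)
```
[[6, 7, 52], [5, 9, 6]]
[[6, 7], [5, 9, 6]]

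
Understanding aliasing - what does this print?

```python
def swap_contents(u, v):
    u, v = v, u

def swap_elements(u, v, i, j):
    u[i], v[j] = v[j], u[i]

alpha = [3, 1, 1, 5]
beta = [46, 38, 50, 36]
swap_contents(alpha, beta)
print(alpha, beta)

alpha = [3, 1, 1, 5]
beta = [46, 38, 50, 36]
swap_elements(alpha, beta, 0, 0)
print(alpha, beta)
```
[3, 1, 1, 5] [46, 38, 50, 36]
[46, 1, 1, 5] [3, 38, 50, 36]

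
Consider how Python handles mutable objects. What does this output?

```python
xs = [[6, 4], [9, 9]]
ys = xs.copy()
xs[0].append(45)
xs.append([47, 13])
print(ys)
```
[[6, 4, 45], [9, 9]]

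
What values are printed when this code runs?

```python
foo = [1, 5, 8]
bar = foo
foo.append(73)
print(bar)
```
[1, 5, 8, 73]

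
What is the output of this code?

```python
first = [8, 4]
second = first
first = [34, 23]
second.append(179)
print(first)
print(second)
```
[34, 23]
[8, 4, 179]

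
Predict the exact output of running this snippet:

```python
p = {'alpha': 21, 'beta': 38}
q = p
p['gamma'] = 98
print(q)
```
{'alpha': 21, 'beta': 38, 'gamma': 98}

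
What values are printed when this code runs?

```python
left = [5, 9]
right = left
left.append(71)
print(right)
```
[5, 9, 71]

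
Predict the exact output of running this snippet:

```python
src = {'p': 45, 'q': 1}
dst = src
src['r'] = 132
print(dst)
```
{'p': 45, 'q': 1, 'r': 132}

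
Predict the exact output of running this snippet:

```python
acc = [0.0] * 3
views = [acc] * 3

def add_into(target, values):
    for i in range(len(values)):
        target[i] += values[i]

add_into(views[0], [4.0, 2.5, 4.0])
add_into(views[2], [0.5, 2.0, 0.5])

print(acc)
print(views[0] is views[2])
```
[4.5, 4.5, 4.5]
True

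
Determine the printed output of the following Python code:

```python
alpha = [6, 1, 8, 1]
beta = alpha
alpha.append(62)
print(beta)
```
[6, 1, 8, 1, 62]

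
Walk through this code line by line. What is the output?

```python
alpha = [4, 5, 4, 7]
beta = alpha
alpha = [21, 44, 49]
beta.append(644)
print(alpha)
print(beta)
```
[21, 44, 49]
[4, 5, 4, 7, 644]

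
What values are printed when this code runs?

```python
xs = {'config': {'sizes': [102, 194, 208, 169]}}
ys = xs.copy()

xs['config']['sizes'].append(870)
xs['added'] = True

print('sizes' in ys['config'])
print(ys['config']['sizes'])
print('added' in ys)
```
True
[102, 194, 208, 169, 870]
False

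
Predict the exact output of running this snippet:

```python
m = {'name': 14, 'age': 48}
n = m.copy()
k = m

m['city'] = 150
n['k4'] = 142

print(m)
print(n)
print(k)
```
{'name': 14, 'age': 48, 'city': 150}
{'name': 14, 'age': 48, 'k4': 142}
{'name': 14, 'age': 48, 'city': 150}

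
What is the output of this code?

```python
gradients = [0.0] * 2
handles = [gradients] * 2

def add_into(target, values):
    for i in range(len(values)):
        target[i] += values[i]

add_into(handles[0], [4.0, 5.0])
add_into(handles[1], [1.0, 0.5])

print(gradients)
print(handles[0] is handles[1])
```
[5.0, 5.5]
True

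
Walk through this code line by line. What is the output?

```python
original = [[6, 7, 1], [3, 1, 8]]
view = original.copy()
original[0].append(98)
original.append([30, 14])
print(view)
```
[[6, 7, 1, 98], [3, 1, 8]]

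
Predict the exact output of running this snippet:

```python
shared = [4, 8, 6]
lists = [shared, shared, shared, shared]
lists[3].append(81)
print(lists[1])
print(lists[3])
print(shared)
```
[4, 8, 6, 81]
[4, 8, 6, 81]
[4, 8, 6, 81]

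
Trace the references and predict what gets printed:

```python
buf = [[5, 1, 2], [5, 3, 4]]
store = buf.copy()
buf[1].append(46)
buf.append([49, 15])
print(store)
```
[[5, 1, 2], [5, 3, 4, 46]]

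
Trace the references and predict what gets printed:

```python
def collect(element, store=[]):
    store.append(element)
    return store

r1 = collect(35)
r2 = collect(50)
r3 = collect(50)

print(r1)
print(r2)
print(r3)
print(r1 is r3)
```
[35, 50, 50]
[35, 50, 50]
[35, 50, 50]
True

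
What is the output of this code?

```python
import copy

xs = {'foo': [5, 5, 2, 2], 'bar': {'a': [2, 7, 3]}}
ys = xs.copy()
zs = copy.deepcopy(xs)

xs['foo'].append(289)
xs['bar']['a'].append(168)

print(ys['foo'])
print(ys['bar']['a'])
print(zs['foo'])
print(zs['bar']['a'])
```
[5, 5, 2, 2, 289]
[2, 7, 3, 168]
[5, 5, 2, 2]
[2, 7, 3]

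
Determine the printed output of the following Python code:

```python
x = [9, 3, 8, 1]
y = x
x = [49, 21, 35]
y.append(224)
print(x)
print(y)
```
[49, 21, 35]
[9, 3, 8, 1, 224]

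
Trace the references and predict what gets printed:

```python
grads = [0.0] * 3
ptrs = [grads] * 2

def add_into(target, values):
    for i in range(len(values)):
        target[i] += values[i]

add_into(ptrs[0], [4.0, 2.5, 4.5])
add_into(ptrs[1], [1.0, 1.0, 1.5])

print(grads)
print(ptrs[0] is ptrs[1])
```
[5.0, 3.5, 6.0]
True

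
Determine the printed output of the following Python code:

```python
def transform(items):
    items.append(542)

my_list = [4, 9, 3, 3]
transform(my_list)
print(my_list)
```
[4, 9, 3, 3, 542]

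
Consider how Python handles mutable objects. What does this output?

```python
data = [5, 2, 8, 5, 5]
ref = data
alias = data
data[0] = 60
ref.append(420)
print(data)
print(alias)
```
[60, 2, 8, 5, 5, 420]
[60, 2, 8, 5, 5, 420]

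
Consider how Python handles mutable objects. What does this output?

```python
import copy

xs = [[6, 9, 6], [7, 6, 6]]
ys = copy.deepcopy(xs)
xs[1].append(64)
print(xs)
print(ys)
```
[[6, 9, 6], [7, 6, 6, 64]]
[[6, 9, 6], [7, 6, 6]]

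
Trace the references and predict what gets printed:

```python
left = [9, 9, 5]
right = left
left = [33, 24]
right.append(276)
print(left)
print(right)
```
[33, 24]
[9, 9, 5, 276]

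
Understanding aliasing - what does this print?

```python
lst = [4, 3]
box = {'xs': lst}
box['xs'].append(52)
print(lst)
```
[4, 3, 52]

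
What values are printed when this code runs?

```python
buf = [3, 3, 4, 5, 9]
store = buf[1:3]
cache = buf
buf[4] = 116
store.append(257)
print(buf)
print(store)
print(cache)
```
[3, 3, 4, 5, 116]
[3, 4, 257]
[3, 3, 4, 5, 116]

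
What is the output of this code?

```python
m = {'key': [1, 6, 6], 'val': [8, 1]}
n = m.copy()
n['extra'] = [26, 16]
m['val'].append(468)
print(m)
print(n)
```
{'key': [1, 6, 6], 'val': [8, 1, 468]}
{'key': [1, 6, 6], 'val': [8, 1, 468], 'extra': [26, 16]}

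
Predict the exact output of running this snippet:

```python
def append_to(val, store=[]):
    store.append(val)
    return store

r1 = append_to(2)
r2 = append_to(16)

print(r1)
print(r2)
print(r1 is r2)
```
[2, 16]
[2, 16]
True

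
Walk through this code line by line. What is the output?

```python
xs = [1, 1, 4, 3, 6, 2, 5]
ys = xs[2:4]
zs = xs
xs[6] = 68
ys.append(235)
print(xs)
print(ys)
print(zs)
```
[1, 1, 4, 3, 6, 2, 68]
[4, 3, 235]
[1, 1, 4, 3, 6, 2, 68]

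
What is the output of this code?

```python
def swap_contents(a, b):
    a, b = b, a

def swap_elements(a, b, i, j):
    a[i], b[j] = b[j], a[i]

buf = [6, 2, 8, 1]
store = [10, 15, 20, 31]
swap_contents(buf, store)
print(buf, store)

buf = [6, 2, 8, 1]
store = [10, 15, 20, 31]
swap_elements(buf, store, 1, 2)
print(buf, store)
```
[6, 2, 8, 1] [10, 15, 20, 31]
[6, 20, 8, 1] [10, 15, 2, 31]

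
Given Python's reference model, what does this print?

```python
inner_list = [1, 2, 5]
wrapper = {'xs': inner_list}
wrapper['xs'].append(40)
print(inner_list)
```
[1, 2, 5, 40]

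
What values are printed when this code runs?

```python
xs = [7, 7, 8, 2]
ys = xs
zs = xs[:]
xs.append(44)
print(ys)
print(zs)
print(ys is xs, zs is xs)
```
[7, 7, 8, 2, 44]
[7, 7, 8, 2]
True False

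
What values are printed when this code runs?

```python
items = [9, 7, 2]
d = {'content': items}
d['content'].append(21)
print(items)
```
[9, 7, 2, 21]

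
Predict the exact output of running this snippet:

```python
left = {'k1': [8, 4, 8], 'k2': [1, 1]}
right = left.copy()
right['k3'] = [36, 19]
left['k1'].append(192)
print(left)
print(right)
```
{'k1': [8, 4, 8, 192], 'k2': [1, 1]}
{'k1': [8, 4, 8, 192], 'k2': [1, 1], 'k3': [36, 19]}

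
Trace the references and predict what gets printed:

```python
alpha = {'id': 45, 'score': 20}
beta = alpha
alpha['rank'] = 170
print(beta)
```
{'id': 45, 'score': 20, 'rank': 170}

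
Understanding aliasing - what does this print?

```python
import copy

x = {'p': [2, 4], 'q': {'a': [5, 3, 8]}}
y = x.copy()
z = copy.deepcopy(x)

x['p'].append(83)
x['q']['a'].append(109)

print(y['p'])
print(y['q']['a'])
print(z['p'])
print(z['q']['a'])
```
[2, 4, 83]
[5, 3, 8, 109]
[2, 4]
[5, 3, 8]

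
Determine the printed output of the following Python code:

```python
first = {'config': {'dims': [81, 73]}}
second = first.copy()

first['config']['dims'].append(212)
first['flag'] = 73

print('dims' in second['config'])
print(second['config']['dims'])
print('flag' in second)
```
True
[81, 73, 212]
False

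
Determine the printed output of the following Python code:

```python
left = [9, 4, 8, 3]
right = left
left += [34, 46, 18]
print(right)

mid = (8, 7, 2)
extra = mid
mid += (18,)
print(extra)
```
[9, 4, 8, 3, 34, 46, 18]
(8, 7, 2)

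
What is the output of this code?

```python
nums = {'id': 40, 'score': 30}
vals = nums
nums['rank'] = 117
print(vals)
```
{'id': 40, 'score': 30, 'rank': 117}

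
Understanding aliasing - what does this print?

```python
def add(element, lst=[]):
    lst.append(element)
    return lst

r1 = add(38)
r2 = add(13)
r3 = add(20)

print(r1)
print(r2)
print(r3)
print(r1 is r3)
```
[38, 13, 20]
[38, 13, 20]
[38, 13, 20]
True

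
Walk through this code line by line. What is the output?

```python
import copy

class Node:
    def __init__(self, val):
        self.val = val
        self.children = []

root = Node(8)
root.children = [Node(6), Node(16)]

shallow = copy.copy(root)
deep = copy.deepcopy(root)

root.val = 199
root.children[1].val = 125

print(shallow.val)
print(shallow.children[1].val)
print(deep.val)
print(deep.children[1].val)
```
8
125
8
16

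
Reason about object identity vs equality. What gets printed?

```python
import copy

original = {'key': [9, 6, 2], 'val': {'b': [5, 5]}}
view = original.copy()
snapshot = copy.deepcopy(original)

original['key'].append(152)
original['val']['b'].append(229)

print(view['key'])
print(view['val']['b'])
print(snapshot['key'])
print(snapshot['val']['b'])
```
[9, 6, 2, 152]
[5, 5, 229]
[9, 6, 2]
[5, 5]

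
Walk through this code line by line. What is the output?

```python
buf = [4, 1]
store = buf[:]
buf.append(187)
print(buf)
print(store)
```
[4, 1, 187]
[4, 1]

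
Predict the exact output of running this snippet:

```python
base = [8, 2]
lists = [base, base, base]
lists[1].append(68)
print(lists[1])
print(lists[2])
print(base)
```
[8, 2, 68]
[8, 2, 68]
[8, 2, 68]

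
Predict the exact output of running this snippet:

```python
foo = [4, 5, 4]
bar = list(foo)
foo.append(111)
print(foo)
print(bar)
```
[4, 5, 4, 111]
[4, 5, 4]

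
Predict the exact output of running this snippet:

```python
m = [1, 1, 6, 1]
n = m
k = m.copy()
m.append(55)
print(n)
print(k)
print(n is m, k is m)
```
[1, 1, 6, 1, 55]
[1, 1, 6, 1]
True False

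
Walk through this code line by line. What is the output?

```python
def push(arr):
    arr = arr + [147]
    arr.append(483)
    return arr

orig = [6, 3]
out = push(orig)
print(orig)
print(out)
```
[6, 3]
[6, 3, 147, 483]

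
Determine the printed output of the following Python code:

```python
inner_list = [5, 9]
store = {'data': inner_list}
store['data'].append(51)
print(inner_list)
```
[5, 9, 51]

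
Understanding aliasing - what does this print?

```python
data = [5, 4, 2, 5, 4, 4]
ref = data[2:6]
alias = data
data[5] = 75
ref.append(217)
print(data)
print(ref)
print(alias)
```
[5, 4, 2, 5, 4, 75]
[2, 5, 4, 4, 217]
[5, 4, 2, 5, 4, 75]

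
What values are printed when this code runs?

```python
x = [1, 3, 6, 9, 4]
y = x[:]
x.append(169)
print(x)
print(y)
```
[1, 3, 6, 9, 4, 169]
[1, 3, 6, 9, 4]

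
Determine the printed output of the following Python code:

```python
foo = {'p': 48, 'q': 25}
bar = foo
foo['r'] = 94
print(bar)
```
{'p': 48, 'q': 25, 'r': 94}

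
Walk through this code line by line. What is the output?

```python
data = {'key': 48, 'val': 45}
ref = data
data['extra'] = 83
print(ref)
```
{'key': 48, 'val': 45, 'extra': 83}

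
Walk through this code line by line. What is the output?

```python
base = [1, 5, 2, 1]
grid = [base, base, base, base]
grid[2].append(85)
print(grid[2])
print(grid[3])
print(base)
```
[1, 5, 2, 1, 85]
[1, 5, 2, 1, 85]
[1, 5, 2, 1, 85]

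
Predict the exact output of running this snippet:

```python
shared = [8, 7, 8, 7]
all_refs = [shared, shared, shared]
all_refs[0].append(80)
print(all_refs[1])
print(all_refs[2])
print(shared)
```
[8, 7, 8, 7, 80]
[8, 7, 8, 7, 80]
[8, 7, 8, 7, 80]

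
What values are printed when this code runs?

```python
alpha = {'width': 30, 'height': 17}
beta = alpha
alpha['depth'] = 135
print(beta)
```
{'width': 30, 'height': 17, 'depth': 135}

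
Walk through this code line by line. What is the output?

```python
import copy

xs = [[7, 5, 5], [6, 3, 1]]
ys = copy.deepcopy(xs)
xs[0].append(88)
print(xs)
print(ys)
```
[[7, 5, 5, 88], [6, 3, 1]]
[[7, 5, 5], [6, 3, 1]]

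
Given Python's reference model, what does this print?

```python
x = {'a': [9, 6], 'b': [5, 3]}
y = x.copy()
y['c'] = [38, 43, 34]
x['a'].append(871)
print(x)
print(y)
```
{'a': [9, 6, 871], 'b': [5, 3]}
{'a': [9, 6, 871], 'b': [5, 3], 'c': [38, 43, 34]}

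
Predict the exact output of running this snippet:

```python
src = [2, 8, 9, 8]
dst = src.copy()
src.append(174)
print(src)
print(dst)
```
[2, 8, 9, 8, 174]
[2, 8, 9, 8]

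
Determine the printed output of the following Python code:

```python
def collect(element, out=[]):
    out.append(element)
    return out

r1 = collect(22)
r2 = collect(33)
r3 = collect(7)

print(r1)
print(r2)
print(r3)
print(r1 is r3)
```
[22, 33, 7]
[22, 33, 7]
[22, 33, 7]
True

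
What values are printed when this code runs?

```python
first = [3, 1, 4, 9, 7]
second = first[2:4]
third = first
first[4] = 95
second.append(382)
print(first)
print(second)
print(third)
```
[3, 1, 4, 9, 95]
[4, 9, 382]
[3, 1, 4, 9, 95]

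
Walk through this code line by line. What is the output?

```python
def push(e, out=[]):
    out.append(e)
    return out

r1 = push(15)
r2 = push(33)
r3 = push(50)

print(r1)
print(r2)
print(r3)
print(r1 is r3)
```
[15, 33, 50]
[15, 33, 50]
[15, 33, 50]
True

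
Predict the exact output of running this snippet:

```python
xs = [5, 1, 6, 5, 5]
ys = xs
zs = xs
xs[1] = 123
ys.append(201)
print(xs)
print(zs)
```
[5, 123, 6, 5, 5, 201]
[5, 123, 6, 5, 5, 201]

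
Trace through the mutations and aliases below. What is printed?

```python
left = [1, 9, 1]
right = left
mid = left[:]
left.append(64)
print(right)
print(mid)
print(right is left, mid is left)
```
[1, 9, 1, 64]
[1, 9, 1]
True False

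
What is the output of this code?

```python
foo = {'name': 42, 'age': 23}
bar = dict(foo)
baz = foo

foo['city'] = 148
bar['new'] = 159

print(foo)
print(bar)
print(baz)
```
{'name': 42, 'age': 23, 'city': 148}
{'name': 42, 'age': 23, 'new': 159}
{'name': 42, 'age': 23, 'city': 148}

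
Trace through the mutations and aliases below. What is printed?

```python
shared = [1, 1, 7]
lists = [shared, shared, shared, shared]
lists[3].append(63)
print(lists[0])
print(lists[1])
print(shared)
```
[1, 1, 7, 63]
[1, 1, 7, 63]
[1, 1, 7, 63]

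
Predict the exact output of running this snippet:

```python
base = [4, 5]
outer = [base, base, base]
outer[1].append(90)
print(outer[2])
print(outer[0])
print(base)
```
[4, 5, 90]
[4, 5, 90]
[4, 5, 90]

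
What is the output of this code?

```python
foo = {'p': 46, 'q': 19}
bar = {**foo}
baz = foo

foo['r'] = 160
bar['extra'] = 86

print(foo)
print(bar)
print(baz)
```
{'p': 46, 'q': 19, 'r': 160}
{'p': 46, 'q': 19, 'extra': 86}
{'p': 46, 'q': 19, 'r': 160}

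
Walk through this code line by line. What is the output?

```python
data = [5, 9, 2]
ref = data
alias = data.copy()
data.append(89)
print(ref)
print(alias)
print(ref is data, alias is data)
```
[5, 9, 2, 89]
[5, 9, 2]
True False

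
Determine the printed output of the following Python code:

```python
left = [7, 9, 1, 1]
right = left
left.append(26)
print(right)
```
[7, 9, 1, 1, 26]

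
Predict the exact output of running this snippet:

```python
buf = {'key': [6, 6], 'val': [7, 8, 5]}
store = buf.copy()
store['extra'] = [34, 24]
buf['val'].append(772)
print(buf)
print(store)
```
{'key': [6, 6], 'val': [7, 8, 5, 772]}
{'key': [6, 6], 'val': [7, 8, 5, 772], 'extra': [34, 24]}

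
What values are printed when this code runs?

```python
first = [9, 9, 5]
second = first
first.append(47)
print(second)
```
[9, 9, 5, 47]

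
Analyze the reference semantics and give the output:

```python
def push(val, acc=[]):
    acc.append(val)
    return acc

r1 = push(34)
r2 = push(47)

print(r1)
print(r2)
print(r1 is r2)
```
[34, 47]
[34, 47]
True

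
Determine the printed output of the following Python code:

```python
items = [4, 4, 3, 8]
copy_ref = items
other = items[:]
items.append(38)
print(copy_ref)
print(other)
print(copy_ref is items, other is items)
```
[4, 4, 3, 8, 38]
[4, 4, 3, 8]
True False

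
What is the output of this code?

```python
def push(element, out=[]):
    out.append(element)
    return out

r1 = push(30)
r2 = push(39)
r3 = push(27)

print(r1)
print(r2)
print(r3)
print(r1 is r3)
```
[30, 39, 27]
[30, 39, 27]
[30, 39, 27]
True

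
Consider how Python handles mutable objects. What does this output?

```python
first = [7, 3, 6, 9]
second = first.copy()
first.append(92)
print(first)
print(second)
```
[7, 3, 6, 9, 92]
[7, 3, 6, 9]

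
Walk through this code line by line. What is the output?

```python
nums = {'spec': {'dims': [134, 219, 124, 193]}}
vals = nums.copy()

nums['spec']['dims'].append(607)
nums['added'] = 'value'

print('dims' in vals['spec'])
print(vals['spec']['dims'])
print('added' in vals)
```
True
[134, 219, 124, 193, 607]
False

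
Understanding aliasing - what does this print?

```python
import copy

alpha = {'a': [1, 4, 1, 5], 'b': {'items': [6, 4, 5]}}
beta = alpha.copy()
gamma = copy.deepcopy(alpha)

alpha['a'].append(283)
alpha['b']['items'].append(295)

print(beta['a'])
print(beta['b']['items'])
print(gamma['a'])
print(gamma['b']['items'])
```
[1, 4, 1, 5, 283]
[6, 4, 5, 295]
[1, 4, 1, 5]
[6, 4, 5]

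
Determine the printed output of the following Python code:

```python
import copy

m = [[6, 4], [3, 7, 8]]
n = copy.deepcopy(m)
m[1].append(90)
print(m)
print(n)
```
[[6, 4], [3, 7, 8, 90]]
[[6, 4], [3, 7, 8]]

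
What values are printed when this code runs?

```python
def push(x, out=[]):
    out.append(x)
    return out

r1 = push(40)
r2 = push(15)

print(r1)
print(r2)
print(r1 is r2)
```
[40, 15]
[40, 15]
True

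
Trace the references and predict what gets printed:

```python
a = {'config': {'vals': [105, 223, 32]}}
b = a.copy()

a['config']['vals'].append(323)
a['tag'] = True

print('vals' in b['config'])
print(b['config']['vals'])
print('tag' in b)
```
True
[105, 223, 32, 323]
False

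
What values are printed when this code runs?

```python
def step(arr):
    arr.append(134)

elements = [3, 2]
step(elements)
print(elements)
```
[3, 2, 134]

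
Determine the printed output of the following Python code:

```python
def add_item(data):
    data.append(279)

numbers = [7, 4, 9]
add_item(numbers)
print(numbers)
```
[7, 4, 9, 279]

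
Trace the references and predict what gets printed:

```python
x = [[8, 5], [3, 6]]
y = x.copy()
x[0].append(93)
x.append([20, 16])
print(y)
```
[[8, 5, 93], [3, 6]]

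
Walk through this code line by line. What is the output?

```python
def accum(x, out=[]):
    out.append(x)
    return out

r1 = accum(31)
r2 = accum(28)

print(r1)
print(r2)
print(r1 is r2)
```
[31, 28]
[31, 28]
True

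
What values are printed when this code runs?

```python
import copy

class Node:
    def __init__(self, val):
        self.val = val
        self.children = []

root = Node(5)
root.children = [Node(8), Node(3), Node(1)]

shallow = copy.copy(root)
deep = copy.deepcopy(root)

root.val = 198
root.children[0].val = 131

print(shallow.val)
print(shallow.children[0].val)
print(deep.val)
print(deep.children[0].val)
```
5
131
5
8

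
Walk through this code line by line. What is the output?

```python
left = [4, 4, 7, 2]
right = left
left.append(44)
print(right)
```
[4, 4, 7, 2, 44]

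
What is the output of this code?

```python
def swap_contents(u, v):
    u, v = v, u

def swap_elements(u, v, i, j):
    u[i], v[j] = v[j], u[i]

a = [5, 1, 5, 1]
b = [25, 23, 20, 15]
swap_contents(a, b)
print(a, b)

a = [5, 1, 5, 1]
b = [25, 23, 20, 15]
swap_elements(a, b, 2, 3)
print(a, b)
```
[5, 1, 5, 1] [25, 23, 20, 15]
[5, 1, 15, 1] [25, 23, 20, 5]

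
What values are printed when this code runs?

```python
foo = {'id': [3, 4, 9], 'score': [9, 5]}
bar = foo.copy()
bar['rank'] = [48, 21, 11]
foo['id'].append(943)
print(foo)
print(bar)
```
{'id': [3, 4, 9, 943], 'score': [9, 5]}
{'id': [3, 4, 9, 943], 'score': [9, 5], 'rank': [48, 21, 11]}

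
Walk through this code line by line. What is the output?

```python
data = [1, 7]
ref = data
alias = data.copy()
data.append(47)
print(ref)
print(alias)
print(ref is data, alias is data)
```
[1, 7, 47]
[1, 7]
True False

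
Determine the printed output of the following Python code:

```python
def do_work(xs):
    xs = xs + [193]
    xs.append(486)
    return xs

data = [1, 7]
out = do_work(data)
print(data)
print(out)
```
[1, 7]
[1, 7, 193, 486]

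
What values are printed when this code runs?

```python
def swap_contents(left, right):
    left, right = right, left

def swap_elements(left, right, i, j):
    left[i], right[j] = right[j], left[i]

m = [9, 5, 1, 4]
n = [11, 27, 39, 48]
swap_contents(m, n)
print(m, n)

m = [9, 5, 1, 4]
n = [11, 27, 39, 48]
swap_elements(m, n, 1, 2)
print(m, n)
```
[9, 5, 1, 4] [11, 27, 39, 48]
[9, 39, 1, 4] [11, 27, 5, 48]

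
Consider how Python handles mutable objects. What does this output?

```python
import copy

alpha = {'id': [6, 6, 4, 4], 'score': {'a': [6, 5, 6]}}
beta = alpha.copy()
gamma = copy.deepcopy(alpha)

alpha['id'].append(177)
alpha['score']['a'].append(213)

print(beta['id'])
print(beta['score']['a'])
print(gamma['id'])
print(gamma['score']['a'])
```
[6, 6, 4, 4, 177]
[6, 5, 6, 213]
[6, 6, 4, 4]
[6, 5, 6]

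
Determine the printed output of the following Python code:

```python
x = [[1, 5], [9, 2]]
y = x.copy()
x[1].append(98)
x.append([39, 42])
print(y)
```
[[1, 5], [9, 2, 98]]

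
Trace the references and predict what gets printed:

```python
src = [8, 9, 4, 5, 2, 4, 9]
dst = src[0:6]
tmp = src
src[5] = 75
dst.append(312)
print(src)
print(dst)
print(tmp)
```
[8, 9, 4, 5, 2, 75, 9]
[8, 9, 4, 5, 2, 4, 312]
[8, 9, 4, 5, 2, 75, 9]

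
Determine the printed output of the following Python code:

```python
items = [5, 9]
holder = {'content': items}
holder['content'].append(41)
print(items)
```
[5, 9, 41]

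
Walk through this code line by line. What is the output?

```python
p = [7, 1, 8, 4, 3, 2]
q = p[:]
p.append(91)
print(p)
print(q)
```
[7, 1, 8, 4, 3, 2, 91]
[7, 1, 8, 4, 3, 2]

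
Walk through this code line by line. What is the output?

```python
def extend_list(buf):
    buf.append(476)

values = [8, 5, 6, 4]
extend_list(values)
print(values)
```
[8, 5, 6, 4, 476]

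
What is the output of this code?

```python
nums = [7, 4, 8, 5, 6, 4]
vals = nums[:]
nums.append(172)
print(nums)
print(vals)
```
[7, 4, 8, 5, 6, 4, 172]
[7, 4, 8, 5, 6, 4]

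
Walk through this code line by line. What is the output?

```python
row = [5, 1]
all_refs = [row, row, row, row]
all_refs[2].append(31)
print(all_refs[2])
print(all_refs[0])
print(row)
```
[5, 1, 31]
[5, 1, 31]
[5, 1, 31]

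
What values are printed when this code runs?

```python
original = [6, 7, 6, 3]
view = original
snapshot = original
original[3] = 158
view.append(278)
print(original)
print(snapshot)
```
[6, 7, 6, 158, 278]
[6, 7, 6, 158, 278]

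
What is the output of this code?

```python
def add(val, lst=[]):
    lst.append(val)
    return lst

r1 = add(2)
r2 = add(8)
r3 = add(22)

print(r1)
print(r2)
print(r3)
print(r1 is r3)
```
[2, 8, 22]
[2, 8, 22]
[2, 8, 22]
True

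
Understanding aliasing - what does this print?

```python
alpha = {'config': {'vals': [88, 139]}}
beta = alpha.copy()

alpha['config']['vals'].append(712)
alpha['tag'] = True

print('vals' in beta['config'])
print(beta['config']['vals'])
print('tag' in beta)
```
True
[88, 139, 712]
False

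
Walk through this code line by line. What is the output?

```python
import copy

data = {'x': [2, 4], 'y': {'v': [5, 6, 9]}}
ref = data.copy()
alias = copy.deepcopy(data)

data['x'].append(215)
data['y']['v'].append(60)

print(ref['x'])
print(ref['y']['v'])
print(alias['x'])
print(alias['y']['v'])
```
[2, 4, 215]
[5, 6, 9, 60]
[2, 4]
[5, 6, 9]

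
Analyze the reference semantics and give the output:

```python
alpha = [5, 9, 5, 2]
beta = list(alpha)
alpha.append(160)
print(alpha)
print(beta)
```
[5, 9, 5, 2, 160]
[5, 9, 5, 2]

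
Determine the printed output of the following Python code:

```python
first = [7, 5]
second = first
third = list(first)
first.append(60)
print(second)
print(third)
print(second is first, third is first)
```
[7, 5, 60]
[7, 5]
True False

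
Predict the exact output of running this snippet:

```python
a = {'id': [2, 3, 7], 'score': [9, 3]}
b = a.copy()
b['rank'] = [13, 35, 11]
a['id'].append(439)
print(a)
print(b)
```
{'id': [2, 3, 7, 439], 'score': [9, 3]}
{'id': [2, 3, 7, 439], 'score': [9, 3], 'rank': [13, 35, 11]}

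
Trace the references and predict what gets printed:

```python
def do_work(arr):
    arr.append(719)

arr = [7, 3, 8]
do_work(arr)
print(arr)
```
[7, 3, 8, 719]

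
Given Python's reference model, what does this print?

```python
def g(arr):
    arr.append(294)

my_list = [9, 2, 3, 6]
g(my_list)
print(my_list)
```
[9, 2, 3, 6, 294]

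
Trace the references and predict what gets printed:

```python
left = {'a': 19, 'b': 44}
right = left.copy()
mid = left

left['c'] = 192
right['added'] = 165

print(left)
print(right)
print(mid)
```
{'a': 19, 'b': 44, 'c': 192}
{'a': 19, 'b': 44, 'added': 165}
{'a': 19, 'b': 44, 'c': 192}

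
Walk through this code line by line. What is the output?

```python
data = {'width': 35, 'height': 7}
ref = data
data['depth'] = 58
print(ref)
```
{'width': 35, 'height': 7, 'depth': 58}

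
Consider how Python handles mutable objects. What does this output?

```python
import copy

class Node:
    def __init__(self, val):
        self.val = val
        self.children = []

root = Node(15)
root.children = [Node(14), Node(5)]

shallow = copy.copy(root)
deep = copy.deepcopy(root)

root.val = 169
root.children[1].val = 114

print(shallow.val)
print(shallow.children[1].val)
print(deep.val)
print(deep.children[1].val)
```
15
114
15
5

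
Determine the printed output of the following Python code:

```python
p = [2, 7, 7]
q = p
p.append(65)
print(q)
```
[2, 7, 7, 65]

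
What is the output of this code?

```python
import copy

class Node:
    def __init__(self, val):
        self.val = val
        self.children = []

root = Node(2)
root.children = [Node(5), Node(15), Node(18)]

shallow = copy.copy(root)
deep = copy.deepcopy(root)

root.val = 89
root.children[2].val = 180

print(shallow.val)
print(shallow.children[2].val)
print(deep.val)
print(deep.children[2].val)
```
2
180
2
18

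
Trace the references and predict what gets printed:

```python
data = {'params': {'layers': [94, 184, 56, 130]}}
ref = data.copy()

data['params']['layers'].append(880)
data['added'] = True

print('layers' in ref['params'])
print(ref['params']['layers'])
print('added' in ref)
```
True
[94, 184, 56, 130, 880]
False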